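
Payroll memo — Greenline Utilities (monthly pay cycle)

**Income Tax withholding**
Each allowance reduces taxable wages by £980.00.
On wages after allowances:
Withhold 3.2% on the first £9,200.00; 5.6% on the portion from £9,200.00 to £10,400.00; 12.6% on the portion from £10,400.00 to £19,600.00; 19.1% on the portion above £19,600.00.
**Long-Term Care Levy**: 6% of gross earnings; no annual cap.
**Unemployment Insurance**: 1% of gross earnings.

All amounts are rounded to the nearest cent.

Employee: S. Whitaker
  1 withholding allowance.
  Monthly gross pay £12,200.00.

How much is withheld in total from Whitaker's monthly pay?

Income Tax: taxable = £12,200.00 − 1×£980.00 = £11,220.00
  £361.60 + 12.6% × (£11,220.00 − £10,400.00) = £361.60 + 12.6% × £820.00 = £464.92
Long-Term Care Levy: 6% × £12,200.00 = £732.00
Unemployment Insurance: 1% × £12,200.00 = £122.00
Total: £464.92 + £732.00 + £122.00 = £1,318.92

£1,318.92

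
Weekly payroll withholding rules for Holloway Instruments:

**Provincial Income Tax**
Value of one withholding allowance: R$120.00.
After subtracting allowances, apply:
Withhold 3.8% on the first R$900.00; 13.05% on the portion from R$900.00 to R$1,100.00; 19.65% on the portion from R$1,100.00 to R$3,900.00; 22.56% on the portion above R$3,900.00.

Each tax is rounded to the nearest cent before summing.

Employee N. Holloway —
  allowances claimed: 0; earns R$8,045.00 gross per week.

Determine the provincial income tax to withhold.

Provincial Income Tax: taxable = R$8,045.00
  R$610.50 + 22.56% × (R$8,045.00 − R$3,900.00) = R$610.50 + 22.56% × R$4,145.00 = R$1,545.61

R$1,545.61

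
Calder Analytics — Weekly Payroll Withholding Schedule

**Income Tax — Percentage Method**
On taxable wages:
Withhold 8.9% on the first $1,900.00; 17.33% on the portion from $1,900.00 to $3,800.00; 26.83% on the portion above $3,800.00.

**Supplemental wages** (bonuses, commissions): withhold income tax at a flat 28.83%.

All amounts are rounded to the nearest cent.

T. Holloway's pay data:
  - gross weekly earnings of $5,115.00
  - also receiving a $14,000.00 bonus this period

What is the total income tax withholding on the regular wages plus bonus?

Income Tax: taxable = $5,115.00
  $498.37 + 26.83% × ($5,115.00 − $3,800.00) = $498.37 + 26.83% × $1,315.00 = $851.18
Supplemental (28.83% flat on bonus): 28.83% × $14,000.00 = $4,036.20
Total income tax: $851.18 + $4,036.20 = $4,887.38

$4,887.38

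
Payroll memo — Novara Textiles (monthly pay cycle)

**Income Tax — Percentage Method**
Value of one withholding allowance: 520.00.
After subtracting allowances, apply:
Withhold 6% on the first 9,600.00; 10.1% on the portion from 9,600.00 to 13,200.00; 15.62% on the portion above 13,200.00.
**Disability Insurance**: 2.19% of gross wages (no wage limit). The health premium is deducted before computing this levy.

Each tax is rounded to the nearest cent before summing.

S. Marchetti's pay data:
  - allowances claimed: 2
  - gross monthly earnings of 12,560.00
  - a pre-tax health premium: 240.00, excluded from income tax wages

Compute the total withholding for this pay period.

1,015.49

Income Tax: taxable = 12,560.00 − 240.00 − 2×520.00 = 11,280.00
  576.00 + 10.1% × (11,280.00 − 9,600.00) = 576.00 + 10.1% × 1,680.00 = 745.68
Disability Insurance: 2.19% × 12,320.00 = 269.81
Total: 745.68 + 269.81 = 1,015.49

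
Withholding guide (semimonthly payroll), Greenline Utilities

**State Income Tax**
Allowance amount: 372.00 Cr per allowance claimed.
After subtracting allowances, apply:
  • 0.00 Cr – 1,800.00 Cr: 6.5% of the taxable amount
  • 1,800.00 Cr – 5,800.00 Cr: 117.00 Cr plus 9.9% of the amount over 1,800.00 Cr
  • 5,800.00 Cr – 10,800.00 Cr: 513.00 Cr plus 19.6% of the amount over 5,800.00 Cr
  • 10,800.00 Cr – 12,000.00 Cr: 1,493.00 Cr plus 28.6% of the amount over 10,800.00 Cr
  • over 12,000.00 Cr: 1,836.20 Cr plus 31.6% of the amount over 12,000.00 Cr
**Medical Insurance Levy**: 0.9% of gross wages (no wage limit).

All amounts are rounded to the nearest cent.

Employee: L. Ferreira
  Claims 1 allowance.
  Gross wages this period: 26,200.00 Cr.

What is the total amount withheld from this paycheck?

6,441.65 Cr

State Income Tax: taxable = 26,200.00 Cr − 1×372.00 Cr = 25,828.00 Cr
  1,836.20 Cr + 31.6% × (25,828.00 Cr − 12,000.00 Cr) = 1,836.20 Cr + 31.6% × 13,828.00 Cr = 6,205.85 Cr
Medical Insurance Levy: 0.9% × 26,200.00 Cr = 235.80 Cr
Total: 6,205.85 Cr + 235.80 Cr = 6,441.65 Cr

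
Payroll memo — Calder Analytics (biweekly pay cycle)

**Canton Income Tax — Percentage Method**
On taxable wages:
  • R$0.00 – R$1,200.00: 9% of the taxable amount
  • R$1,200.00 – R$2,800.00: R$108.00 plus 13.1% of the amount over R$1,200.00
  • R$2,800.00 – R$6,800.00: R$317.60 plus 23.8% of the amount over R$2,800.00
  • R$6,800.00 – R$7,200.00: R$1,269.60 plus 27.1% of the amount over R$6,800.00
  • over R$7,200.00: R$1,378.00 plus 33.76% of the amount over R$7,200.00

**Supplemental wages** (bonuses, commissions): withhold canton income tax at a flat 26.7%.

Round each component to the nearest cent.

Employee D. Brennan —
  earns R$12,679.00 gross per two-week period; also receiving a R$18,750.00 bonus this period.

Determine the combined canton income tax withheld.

Canton Income Tax: taxable = R$12,679.00
  R$1,378.00 + 33.76% × (R$12,679.00 − R$7,200.00) = R$1,378.00 + 33.76% × R$5,479.00 = R$3,227.71
Supplemental (26.7% flat on bonus): 26.7% × R$18,750.00 = R$5,006.25
Total canton income tax: R$3,227.71 + R$5,006.25 = R$8,233.96

R$8,233.96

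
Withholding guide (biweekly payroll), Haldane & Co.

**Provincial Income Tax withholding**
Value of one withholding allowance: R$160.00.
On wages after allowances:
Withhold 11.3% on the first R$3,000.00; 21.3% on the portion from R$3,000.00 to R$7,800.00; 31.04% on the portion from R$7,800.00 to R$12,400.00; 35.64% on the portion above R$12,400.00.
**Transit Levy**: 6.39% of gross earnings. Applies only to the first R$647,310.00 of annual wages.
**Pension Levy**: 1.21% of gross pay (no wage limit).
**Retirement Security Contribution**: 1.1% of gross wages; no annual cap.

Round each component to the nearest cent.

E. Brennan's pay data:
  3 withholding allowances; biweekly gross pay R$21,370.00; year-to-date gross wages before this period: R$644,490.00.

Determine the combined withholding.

R$6,488.93

Provincial Income Tax: taxable = R$21,370.00 − 3×R$160.00 = R$20,890.00
  R$2,789.24 + 35.64% × (R$20,890.00 − R$12,400.00) = R$2,789.24 + 35.64% × R$8,490.00 = R$5,815.08
Transit Levy: cap R$647,310.00 − YTD R$644,490.00 = R$2,820.00 subject; 6.39% × R$2,820.00 = R$180.20
Pension Levy: 1.21% × R$21,370.00 = R$258.58
Retirement Security Contribution: 1.1% × R$21,370.00 = R$235.07
Total: R$5,815.08 + R$180.20 + R$258.58 + R$235.07 = R$6,488.93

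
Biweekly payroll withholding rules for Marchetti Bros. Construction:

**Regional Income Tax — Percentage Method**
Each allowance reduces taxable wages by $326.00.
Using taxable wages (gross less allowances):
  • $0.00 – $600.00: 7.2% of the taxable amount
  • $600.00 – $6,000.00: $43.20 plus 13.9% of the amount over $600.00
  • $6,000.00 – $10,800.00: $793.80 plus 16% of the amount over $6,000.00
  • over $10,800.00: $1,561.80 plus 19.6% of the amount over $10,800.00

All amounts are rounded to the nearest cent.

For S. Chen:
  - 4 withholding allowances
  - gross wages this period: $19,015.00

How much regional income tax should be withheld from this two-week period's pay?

Regional Income Tax: taxable = $19,015.00 − 4×$326.00 = $17,711.00
  $1,561.80 + 19.6% × ($17,711.00 − $10,800.00) = $1,561.80 + 19.6% × $6,911.00 = $2,916.36

$2,916.36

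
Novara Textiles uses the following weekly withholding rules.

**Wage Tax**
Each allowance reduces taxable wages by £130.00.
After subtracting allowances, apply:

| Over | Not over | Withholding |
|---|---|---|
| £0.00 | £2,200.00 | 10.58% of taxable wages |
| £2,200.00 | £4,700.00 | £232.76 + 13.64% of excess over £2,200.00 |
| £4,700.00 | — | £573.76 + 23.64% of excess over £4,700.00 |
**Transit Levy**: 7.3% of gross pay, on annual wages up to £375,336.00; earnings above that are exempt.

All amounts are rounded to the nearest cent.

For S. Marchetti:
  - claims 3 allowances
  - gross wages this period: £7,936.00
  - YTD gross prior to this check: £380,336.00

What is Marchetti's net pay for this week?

£6,689.45

Wage Tax: taxable = £7,936.00 − 3×£130.00 = £7,546.00
  £573.76 + 23.64% × (£7,546.00 − £4,700.00) = £573.76 + 23.64% × £2,846.00 = £1,246.55
Transit Levy: YTD £380,336.00 ≥ cap £375,336.00 → £0.00
Total withheld: £1,246.55 + £0.00 = £1,246.55
Net pay: £7,936.00 − £1,246.55 = £6,689.45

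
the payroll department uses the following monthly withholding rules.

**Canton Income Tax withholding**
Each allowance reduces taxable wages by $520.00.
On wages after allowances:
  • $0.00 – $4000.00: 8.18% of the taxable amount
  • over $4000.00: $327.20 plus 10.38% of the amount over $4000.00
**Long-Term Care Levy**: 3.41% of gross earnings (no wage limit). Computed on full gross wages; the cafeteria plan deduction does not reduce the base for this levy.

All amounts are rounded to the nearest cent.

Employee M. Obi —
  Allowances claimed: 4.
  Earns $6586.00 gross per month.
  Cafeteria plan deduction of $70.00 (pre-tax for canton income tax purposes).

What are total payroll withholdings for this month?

$597.04

Canton Income Tax: taxable = $6586.00 − $70.00 − 4×$520.00 = $4436.00
  $327.20 + 10.38% × ($4436.00 − $4000.00) = $327.20 + 10.38% × $436.00 = $372.46
Long-Term Care Levy: 3.41% × $6586.00 = $224.58
Total: $372.46 + $224.58 = $597.04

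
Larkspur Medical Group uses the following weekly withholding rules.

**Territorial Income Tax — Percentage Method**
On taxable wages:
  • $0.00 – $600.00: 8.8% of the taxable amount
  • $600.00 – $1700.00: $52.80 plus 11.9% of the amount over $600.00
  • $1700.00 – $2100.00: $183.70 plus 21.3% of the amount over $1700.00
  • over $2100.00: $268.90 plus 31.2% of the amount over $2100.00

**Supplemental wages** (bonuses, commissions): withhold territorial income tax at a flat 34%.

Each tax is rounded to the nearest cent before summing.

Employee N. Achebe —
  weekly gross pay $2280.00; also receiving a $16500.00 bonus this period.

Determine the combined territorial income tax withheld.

$5935.06

Territorial Income Tax: taxable = $2280.00
  $268.90 + 31.2% × ($2280.00 − $2100.00) = $268.90 + 31.2% × $180.00 = $325.06
Supplemental (34% flat on bonus): 34% × $16500.00 = $5610.00
Total territorial income tax: $325.06 + $5610.00 = $5935.06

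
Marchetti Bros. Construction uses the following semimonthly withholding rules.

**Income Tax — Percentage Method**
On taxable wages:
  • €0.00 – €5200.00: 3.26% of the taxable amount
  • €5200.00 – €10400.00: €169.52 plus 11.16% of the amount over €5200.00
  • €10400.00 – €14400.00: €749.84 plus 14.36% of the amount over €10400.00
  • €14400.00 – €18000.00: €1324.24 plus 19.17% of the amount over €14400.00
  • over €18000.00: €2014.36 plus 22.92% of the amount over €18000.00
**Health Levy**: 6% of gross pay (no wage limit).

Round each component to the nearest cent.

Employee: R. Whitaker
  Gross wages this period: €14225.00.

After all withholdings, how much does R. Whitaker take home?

Income Tax: taxable = €14225.00
  €749.84 + 14.36% × (€14225.00 − €10400.00) = €749.84 + 14.36% × €3825.00 = €1299.11
Health Levy: 6% × €14225.00 = €853.50
Total withheld: €1299.11 + €853.50 = €2152.61
Net pay: €14225.00 − €2152.61 = €12072.39

€12072.39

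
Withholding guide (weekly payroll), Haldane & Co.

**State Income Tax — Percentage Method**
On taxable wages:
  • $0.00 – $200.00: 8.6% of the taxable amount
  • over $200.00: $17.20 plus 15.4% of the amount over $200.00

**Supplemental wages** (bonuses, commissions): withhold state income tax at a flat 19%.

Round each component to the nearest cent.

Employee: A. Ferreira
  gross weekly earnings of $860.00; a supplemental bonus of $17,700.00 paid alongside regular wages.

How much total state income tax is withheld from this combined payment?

$3,481.84

State Income Tax: taxable = $860.00
  $17.20 + 15.4% × ($860.00 − $200.00) = $17.20 + 15.4% × $660.00 = $118.84
Supplemental (19% flat on bonus): 19% × $17,700.00 = $3,363.00
Total state income tax: $118.84 + $3,363.00 = $3,481.84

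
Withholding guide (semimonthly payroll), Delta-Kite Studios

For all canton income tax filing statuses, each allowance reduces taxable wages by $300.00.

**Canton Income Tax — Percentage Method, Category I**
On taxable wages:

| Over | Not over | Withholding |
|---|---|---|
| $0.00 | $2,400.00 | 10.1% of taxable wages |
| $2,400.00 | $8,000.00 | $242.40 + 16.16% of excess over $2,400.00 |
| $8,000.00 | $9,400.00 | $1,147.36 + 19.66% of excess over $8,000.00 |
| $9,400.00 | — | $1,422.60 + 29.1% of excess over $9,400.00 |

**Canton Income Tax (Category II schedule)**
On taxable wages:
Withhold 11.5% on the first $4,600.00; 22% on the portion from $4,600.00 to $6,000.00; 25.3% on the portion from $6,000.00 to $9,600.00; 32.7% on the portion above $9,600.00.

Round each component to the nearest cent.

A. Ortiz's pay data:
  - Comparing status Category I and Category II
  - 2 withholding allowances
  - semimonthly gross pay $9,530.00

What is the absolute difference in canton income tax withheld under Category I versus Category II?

$248.09

Canton Income Tax (Category I): taxable = $9,530.00 − 2×$300.00 = $8,930.00
  $1,147.36 + 19.66% × ($8,930.00 − $8,000.00) = $1,147.36 + 19.66% × $930.00 = $1,330.20
Canton Income Tax (Category II): taxable = $9,530.00 − 2×$300.00 = $8,930.00
  $837.00 + 25.3% × ($8,930.00 − $6,000.00) = $837.00 + 25.3% × $2,930.00 = $1,578.29
Difference: |$1,330.20 − $1,578.29| = $248.09 (higher under Category II)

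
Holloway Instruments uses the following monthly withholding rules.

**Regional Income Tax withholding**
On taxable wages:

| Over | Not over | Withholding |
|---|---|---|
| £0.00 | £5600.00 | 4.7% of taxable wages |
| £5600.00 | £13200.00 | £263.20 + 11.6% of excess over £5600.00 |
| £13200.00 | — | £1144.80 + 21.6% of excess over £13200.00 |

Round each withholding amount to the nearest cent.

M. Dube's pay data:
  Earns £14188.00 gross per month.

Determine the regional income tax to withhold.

£1358.21

Regional Income Tax: taxable = £14188.00
  £1144.80 + 21.6% × (£14188.00 − £13200.00) = £1144.80 + 21.6% × £988.00 = £1358.21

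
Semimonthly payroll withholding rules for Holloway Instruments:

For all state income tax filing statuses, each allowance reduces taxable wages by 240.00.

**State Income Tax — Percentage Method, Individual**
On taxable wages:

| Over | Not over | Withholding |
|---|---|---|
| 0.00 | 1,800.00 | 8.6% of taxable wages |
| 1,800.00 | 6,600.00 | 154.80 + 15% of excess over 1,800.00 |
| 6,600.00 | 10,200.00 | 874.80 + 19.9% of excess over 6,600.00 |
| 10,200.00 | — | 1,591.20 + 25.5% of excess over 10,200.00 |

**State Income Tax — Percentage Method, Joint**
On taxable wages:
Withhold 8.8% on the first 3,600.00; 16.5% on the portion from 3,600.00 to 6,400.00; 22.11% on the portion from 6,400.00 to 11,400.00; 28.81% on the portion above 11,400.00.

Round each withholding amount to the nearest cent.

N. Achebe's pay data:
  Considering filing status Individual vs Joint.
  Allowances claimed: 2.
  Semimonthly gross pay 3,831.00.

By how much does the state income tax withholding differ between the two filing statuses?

92.56

State Income Tax (Individual): taxable = 3,831.00 − 2×240.00 = 3,351.00
  154.80 + 15% × (3,351.00 − 1,800.00) = 154.80 + 15% × 1,551.00 = 387.45
State Income Tax (Joint): taxable = 3,831.00 − 2×240.00 = 3,351.00
  8.8% × 3,351.00 = 294.89
Difference: |387.45 − 294.89| = 92.56 (higher under Individual)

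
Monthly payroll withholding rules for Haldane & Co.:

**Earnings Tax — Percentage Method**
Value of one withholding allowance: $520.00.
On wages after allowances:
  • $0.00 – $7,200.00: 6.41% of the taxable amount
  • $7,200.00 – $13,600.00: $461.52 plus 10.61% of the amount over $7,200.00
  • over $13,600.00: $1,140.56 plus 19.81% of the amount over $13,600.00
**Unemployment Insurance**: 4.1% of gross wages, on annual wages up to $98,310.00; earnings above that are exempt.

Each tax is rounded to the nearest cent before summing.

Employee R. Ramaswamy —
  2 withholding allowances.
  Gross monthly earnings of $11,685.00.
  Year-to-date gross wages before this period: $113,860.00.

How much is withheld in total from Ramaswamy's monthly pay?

Earnings Tax: taxable = $11,685.00 − 2×$520.00 = $10,645.00
  $461.52 + 10.61% × ($10,645.00 − $7,200.00) = $461.52 + 10.61% × $3,445.00 = $827.03
Unemployment Insurance: YTD $113,860.00 ≥ cap $98,310.00 → $0.00
Total: $827.03 + $0.00 = $827.03

$827.03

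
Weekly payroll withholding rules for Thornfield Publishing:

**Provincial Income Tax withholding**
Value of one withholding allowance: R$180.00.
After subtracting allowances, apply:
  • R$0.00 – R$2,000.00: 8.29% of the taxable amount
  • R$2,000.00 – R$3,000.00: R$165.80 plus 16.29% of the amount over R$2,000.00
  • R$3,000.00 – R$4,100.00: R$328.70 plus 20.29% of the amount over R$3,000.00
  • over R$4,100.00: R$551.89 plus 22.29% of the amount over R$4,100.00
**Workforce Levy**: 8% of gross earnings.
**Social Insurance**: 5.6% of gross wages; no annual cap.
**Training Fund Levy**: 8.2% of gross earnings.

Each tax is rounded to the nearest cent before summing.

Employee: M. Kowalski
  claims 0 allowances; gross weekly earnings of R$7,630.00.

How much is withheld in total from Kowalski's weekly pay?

R$3,002.07

Provincial Income Tax: taxable = R$7,630.00
  R$551.89 + 22.29% × (R$7,630.00 − R$4,100.00) = R$551.89 + 22.29% × R$3,530.00 = R$1,338.73
Workforce Levy: 8% × R$7,630.00 = R$610.40
Social Insurance: 5.6% × R$7,630.00 = R$427.28
Training Fund Levy: 8.2% × R$7,630.00 = R$625.66
Total: R$1,338.73 + R$610.40 + R$427.28 + R$625.66 = R$3,002.07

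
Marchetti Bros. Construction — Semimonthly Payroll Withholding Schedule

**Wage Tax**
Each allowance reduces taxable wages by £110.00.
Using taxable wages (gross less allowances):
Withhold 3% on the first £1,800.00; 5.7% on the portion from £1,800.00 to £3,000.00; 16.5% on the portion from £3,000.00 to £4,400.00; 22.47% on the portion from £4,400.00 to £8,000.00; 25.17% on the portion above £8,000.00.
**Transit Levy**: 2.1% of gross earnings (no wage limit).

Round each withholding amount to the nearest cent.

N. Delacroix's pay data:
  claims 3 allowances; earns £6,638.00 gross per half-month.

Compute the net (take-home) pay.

Wage Tax: taxable = £6,638.00 − 3×£110.00 = £6,308.00
  £353.40 + 22.47% × (£6,308.00 − £4,400.00) = £353.40 + 22.47% × £1,908.00 = £782.13
Transit Levy: 2.1% × £6,638.00 = £139.40
Total withheld: £782.13 + £139.40 = £921.53
Net pay: £6,638.00 − £921.53 = £5,716.47

£5,716.47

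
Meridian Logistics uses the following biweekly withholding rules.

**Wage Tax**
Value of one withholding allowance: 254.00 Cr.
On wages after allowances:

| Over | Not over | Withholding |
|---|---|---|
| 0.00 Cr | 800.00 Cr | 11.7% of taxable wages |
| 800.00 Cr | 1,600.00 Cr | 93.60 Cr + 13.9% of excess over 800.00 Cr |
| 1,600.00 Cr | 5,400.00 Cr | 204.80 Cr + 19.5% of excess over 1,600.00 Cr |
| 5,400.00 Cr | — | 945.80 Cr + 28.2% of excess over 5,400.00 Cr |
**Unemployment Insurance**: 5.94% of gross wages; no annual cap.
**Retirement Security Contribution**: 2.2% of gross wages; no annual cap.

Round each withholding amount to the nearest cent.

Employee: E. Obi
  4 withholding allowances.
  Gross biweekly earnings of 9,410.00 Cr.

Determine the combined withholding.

2,556.08 Cr

Wage Tax: taxable = 9,410.00 Cr − 4×254.00 Cr = 8,394.00 Cr
  945.80 Cr + 28.2% × (8,394.00 Cr − 5,400.00 Cr) = 945.80 Cr + 28.2% × 2,994.00 Cr = 1,790.11 Cr
Unemployment Insurance: 5.94% × 9,410.00 Cr = 558.95 Cr
Retirement Security Contribution: 2.2% × 9,410.00 Cr = 207.02 Cr
Total: 1,790.11 Cr + 558.95 Cr + 207.02 Cr = 2,556.08 Cr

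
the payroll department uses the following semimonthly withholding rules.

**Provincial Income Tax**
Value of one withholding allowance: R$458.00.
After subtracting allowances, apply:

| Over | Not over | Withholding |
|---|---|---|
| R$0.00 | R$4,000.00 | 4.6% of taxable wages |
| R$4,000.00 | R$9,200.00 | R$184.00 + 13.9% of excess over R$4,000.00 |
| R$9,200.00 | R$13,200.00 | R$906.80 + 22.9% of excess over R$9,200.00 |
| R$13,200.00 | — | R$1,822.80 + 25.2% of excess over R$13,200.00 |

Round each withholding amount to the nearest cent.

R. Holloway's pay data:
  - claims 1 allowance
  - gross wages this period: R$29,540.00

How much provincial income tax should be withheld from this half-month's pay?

R$5,825.06

Provincial Income Tax: taxable = R$29,540.00 − 1×R$458.00 = R$29,082.00
  R$1,822.80 + 25.2% × (R$29,082.00 − R$13,200.00) = R$1,822.80 + 25.2% × R$15,882.00 = R$5,825.06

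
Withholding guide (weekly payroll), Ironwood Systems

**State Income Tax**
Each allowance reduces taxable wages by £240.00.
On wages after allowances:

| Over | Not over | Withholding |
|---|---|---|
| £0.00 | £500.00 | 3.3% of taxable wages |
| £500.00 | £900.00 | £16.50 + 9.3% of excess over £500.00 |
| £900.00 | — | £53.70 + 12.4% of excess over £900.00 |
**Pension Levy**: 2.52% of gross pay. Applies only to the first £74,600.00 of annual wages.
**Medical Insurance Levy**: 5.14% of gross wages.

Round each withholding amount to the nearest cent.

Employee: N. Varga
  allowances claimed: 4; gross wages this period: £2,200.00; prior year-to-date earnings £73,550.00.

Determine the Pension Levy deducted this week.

Pension Levy: cap £74,600.00 − YTD £73,550.00 = £1,050.00 subject; 2.52% × £1,050.00 = £26.46

£26.46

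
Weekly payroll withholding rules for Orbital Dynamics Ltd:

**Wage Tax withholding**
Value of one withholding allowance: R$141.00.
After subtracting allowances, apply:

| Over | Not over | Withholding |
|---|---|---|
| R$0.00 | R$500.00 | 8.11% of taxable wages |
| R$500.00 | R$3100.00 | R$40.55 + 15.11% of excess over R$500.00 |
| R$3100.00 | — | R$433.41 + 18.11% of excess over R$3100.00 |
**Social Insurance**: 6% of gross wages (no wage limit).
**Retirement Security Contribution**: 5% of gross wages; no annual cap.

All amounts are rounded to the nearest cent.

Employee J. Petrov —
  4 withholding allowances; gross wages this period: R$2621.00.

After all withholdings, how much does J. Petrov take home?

Wage Tax: taxable = R$2621.00 − 4×R$141.00 = R$2057.00
  R$40.55 + 15.11% × (R$2057.00 − R$500.00) = R$40.55 + 15.11% × R$1557.00 = R$275.81
Social Insurance: 6% × R$2621.00 = R$157.26
Retirement Security Contribution: 5% × R$2621.00 = R$131.05
Total withheld: R$275.81 + R$157.26 + R$131.05 = R$564.12
Net pay: R$2621.00 − R$564.12 = R$2056.88

R$2056.88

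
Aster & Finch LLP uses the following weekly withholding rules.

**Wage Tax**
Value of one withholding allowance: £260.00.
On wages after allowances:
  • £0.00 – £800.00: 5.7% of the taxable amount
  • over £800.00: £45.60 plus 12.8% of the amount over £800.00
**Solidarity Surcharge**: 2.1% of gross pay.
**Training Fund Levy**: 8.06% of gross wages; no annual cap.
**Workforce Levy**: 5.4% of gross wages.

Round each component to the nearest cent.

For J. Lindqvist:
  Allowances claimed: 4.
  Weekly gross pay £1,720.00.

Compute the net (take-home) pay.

Wage Tax: taxable = £1,720.00 − 4×£260.00 = £680.00
  5.7% × £680.00 = £38.76
Solidarity Surcharge: 2.1% × £1,720.00 = £36.12
Training Fund Levy: 8.06% × £1,720.00 = £138.63
Workforce Levy: 5.4% × £1,720.00 = £92.88
Total withheld: £38.76 + £36.12 + £138.63 + £92.88 = £306.39
Net pay: £1,720.00 − £306.39 = £1,413.61

£1,413.61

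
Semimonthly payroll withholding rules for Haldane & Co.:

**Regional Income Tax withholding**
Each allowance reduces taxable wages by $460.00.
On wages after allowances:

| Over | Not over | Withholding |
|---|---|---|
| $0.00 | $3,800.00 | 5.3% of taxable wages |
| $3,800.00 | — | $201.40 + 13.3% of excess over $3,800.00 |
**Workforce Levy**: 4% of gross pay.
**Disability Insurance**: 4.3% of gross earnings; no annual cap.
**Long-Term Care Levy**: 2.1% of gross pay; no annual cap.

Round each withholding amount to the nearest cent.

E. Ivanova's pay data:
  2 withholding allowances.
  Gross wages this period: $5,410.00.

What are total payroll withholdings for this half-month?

$855.81

Regional Income Tax: taxable = $5,410.00 − 2×$460.00 = $4,490.00
  $201.40 + 13.3% × ($4,490.00 − $3,800.00) = $201.40 + 13.3% × $690.00 = $293.17
Workforce Levy: 4% × $5,410.00 = $216.40
Disability Insurance: 4.3% × $5,410.00 = $232.63
Long-Term Care Levy: 2.1% × $5,410.00 = $113.61
Total: $293.17 + $216.40 + $232.63 + $113.61 = $855.81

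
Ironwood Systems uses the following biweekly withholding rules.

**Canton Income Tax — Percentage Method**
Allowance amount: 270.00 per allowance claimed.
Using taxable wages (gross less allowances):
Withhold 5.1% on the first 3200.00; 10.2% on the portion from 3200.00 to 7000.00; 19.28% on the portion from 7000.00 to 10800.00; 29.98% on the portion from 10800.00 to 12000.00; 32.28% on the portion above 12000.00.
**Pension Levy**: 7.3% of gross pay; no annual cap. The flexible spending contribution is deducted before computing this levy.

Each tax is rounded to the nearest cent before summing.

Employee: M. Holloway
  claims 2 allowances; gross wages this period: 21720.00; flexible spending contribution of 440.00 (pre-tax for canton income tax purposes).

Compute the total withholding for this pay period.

Canton Income Tax: taxable = 21720.00 − 440.00 − 2×270.00 = 20740.00
  1643.20 + 32.28% × (20740.00 − 12000.00) = 1643.20 + 32.28% × 8740.00 = 4464.47
Pension Levy: 7.3% × 21280.00 = 1553.44
Total: 4464.47 + 1553.44 = 6017.91

6017.91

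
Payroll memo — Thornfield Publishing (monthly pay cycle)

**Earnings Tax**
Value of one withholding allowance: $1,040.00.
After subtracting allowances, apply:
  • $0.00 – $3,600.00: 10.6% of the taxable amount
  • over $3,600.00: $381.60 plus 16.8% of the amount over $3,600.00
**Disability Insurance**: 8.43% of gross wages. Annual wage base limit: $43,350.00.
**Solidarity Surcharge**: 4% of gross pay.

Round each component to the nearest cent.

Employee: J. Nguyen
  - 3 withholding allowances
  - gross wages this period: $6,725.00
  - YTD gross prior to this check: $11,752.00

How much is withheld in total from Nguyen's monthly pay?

Earnings Tax: taxable = $6,725.00 − 3×$1,040.00 = $3,605.00
  $381.60 + 16.8% × ($3,605.00 − $3,600.00) = $381.60 + 16.8% × $5.00 = $382.44
Disability Insurance: 8.43% × $6,725.00 = $566.92
Solidarity Surcharge: 4% × $6,725.00 = $269.00
Total: $382.44 + $566.92 + $269.00 = $1,218.36

$1,218.36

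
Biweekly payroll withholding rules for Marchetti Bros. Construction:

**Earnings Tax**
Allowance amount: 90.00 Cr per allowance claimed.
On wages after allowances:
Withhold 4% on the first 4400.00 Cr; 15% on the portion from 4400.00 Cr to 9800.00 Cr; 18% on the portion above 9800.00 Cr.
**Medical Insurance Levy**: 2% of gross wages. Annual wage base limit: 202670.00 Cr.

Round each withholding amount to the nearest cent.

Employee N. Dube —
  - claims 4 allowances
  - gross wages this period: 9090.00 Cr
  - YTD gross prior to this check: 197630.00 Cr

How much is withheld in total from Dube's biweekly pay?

Earnings Tax: taxable = 9090.00 Cr − 4×90.00 Cr = 8730.00 Cr
  176.00 Cr + 15% × (8730.00 Cr − 4400.00 Cr) = 176.00 Cr + 15% × 4330.00 Cr = 825.50 Cr
Medical Insurance Levy: cap 202670.00 Cr − YTD 197630.00 Cr = 5040.00 Cr subject; 2% × 5040.00 Cr = 100.80 Cr
Total: 825.50 Cr + 100.80 Cr = 926.30 Cr

926.30 Cr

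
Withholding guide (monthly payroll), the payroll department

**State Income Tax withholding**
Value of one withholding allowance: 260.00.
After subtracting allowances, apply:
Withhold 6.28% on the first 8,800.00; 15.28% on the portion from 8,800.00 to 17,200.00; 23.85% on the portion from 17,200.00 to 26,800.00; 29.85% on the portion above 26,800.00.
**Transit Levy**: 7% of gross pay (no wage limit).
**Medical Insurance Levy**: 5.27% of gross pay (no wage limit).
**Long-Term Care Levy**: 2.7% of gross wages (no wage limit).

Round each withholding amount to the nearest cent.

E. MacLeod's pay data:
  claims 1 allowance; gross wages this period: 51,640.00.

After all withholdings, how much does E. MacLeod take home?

32,446.60

State Income Tax: taxable = 51,640.00 − 1×260.00 = 51,380.00
  4,125.76 + 29.85% × (51,380.00 − 26,800.00) = 4,125.76 + 29.85% × 24,580.00 = 11,462.89
Transit Levy: 7% × 51,640.00 = 3,614.80
Medical Insurance Levy: 5.27% × 51,640.00 = 2,721.43
Long-Term Care Levy: 2.7% × 51,640.00 = 1,394.28
Total withheld: 11,462.89 + 3,614.80 + 2,721.43 + 1,394.28 = 19,193.40
Net pay: 51,640.00 − 19,193.40 = 32,446.60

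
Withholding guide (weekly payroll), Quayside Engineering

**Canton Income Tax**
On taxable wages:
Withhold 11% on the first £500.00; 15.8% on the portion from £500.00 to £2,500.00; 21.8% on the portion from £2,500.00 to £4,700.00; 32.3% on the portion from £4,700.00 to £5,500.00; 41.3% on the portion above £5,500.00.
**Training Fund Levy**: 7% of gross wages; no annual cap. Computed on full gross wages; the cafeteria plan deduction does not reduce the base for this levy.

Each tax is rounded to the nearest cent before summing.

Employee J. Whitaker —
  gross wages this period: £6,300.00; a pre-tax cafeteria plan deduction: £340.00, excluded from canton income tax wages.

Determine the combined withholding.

Canton Income Tax: taxable = £6,300.00 − £340.00 = £5,960.00
  £1,109.00 + 41.3% × (£5,960.00 − £5,500.00) = £1,109.00 + 41.3% × £460.00 = £1,298.98
Training Fund Levy: 7% × £6,300.00 = £441.00
Total: £1,298.98 + £441.00 = £1,739.98

£1,739.98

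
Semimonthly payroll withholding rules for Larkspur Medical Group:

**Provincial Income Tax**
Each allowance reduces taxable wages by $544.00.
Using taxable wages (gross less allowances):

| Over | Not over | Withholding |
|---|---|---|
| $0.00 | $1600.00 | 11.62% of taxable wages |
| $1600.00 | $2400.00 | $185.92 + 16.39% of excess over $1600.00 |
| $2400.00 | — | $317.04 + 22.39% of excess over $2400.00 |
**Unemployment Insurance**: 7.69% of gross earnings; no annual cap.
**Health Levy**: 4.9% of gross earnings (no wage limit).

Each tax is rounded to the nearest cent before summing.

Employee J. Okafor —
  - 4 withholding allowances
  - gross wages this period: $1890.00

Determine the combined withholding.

Provincial Income Tax: taxable = $1890.00 − 4×$544.00 = $-286.00
  Taxable ≤ 0 → $0.00
Unemployment Insurance: 7.69% × $1890.00 = $145.34
Health Levy: 4.9% × $1890.00 = $92.61
Total: $0.00 + $145.34 + $92.61 = $237.95

$237.95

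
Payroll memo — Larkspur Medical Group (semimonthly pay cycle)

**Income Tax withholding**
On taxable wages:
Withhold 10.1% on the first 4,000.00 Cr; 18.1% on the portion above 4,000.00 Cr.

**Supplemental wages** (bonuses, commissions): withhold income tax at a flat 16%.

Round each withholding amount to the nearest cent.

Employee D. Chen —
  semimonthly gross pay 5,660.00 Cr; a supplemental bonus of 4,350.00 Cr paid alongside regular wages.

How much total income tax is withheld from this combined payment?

Income Tax: taxable = 5,660.00 Cr
  404.00 Cr + 18.1% × (5,660.00 Cr − 4,000.00 Cr) = 404.00 Cr + 18.1% × 1,660.00 Cr = 704.46 Cr
Supplemental (16% flat on bonus): 16% × 4,350.00 Cr = 696.00 Cr
Total income tax: 704.46 Cr + 696.00 Cr = 1,400.46 Cr

1,400.46 Cr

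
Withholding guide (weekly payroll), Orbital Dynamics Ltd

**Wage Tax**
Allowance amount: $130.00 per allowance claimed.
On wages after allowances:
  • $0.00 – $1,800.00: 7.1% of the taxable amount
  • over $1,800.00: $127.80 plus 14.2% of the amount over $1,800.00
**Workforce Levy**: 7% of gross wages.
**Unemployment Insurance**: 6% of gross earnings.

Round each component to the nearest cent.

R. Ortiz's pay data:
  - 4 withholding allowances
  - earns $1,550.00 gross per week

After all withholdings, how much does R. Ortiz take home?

$1,275.37

Wage Tax: taxable = $1,550.00 − 4×$130.00 = $1,030.00
  7.1% × $1,030.00 = $73.13
Workforce Levy: 7% × $1,550.00 = $108.50
Unemployment Insurance: 6% × $1,550.00 = $93.00
Total withheld: $73.13 + $108.50 + $93.00 = $274.63
Net pay: $1,550.00 − $274.63 = $1,275.37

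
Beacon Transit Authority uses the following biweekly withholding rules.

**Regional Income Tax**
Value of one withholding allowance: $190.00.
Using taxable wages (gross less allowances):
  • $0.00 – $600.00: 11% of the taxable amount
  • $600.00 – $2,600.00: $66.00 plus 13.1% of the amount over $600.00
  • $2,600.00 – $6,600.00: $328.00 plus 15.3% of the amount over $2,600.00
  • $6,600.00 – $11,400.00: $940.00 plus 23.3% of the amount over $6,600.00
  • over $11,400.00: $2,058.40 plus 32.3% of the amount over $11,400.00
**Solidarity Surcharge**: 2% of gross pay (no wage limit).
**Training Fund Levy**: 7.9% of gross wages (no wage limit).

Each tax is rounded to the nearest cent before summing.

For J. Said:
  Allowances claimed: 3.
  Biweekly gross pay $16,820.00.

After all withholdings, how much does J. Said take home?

$11,529.87

Regional Income Tax: taxable = $16,820.00 − 3×$190.00 = $16,250.00
  $2,058.40 + 32.3% × ($16,250.00 − $11,400.00) = $2,058.40 + 32.3% × $4,850.00 = $3,624.95
Solidarity Surcharge: 2% × $16,820.00 = $336.40
Training Fund Levy: 7.9% × $16,820.00 = $1,328.78
Total withheld: $3,624.95 + $336.40 + $1,328.78 = $5,290.13
Net pay: $16,820.00 − $5,290.13 = $11,529.87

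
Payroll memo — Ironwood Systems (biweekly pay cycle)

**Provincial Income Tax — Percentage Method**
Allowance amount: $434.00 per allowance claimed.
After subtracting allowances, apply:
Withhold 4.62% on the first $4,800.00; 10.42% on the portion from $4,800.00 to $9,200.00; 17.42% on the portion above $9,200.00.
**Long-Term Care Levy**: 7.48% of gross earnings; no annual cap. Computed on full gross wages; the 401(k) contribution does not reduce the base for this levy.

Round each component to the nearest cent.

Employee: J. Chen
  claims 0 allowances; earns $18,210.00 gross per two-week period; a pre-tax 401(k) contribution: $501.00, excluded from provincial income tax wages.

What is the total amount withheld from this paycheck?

$3,524.62

Provincial Income Tax: taxable = $18,210.00 − $501.00 = $17,709.00
  $680.24 + 17.42% × ($17,709.00 − $9,200.00) = $680.24 + 17.42% × $8,509.00 = $2,162.51
Long-Term Care Levy: 7.48% × $18,210.00 = $1,362.11
Total: $2,162.51 + $1,362.11 = $3,524.62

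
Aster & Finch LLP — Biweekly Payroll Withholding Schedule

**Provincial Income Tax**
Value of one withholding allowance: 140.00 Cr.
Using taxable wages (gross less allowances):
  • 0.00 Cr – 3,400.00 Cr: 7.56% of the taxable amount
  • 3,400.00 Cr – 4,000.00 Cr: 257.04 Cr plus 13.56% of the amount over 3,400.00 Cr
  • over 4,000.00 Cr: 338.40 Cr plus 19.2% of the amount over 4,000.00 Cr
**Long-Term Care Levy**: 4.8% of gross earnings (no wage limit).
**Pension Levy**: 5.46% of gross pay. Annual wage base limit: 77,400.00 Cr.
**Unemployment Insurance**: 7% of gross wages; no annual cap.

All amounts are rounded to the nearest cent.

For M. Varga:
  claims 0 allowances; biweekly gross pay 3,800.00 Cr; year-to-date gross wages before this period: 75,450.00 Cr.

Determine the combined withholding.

866.15 Cr

Provincial Income Tax: taxable = 3,800.00 Cr
  257.04 Cr + 13.56% × (3,800.00 Cr − 3,400.00 Cr) = 257.04 Cr + 13.56% × 400.00 Cr = 311.28 Cr
Long-Term Care Levy: 4.8% × 3,800.00 Cr = 182.40 Cr
Pension Levy: cap 77,400.00 Cr − YTD 75,450.00 Cr = 1,950.00 Cr subject; 5.46% × 1,950.00 Cr = 106.47 Cr
Unemployment Insurance: 7% × 3,800.00 Cr = 266.00 Cr
Total: 311.28 Cr + 182.40 Cr + 106.47 Cr + 266.00 Cr = 866.15 Cr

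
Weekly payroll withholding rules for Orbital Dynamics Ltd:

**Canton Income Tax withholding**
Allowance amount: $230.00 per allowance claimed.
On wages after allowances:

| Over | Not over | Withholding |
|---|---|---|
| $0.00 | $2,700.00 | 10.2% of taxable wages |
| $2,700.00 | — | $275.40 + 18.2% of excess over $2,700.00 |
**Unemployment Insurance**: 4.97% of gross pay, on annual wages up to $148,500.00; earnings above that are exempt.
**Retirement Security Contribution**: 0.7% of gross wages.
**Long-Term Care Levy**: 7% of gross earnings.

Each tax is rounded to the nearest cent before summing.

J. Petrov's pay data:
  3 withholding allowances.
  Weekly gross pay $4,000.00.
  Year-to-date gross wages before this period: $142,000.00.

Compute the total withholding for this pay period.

$893.22

Canton Income Tax: taxable = $4,000.00 − 3×$230.00 = $3,310.00
  $275.40 + 18.2% × ($3,310.00 − $2,700.00) = $275.40 + 18.2% × $610.00 = $386.42
Unemployment Insurance: 4.97% × $4,000.00 = $198.80
Retirement Security Contribution: 0.7% × $4,000.00 = $28.00
Long-Term Care Levy: 7% × $4,000.00 = $280.00
Total: $386.42 + $198.80 + $28.00 + $280.00 = $893.22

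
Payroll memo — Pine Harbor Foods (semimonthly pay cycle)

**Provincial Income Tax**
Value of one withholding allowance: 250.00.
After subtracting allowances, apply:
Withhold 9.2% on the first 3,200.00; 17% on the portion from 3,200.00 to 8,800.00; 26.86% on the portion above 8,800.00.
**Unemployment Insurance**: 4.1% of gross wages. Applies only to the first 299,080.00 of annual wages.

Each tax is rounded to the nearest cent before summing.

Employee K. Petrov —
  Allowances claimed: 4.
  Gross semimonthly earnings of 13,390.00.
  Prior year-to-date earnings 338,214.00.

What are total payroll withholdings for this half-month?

Provincial Income Tax: taxable = 13,390.00 − 4×250.00 = 12,390.00
  1,246.40 + 26.86% × (12,390.00 − 8,800.00) = 1,246.40 + 26.86% × 3,590.00 = 2,210.67
Unemployment Insurance: YTD 338,214.00 ≥ cap 299,080.00 → 0.00
Total: 2,210.67 + 0.00 = 2,210.67

2,210.67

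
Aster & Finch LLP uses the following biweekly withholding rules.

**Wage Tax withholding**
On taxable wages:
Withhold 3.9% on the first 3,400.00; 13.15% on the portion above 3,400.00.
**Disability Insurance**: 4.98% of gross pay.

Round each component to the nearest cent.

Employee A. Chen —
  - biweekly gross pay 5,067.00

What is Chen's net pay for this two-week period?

Wage Tax: taxable = 5,067.00
  132.60 + 13.15% × (5,067.00 − 3,400.00) = 132.60 + 13.15% × 1,667.00 = 351.81
Disability Insurance: 4.98% × 5,067.00 = 252.34
Total withheld: 351.81 + 252.34 = 604.15
Net pay: 5,067.00 − 604.15 = 4,462.85

4,462.85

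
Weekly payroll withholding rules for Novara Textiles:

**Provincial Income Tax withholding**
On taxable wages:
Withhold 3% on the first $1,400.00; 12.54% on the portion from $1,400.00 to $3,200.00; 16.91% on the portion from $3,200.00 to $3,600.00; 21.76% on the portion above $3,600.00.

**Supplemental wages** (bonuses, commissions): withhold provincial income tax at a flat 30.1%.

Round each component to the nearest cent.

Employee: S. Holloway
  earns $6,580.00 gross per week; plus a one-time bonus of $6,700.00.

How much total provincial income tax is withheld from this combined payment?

Provincial Income Tax: taxable = $6,580.00
  $335.36 + 21.76% × ($6,580.00 − $3,600.00) = $335.36 + 21.76% × $2,980.00 = $983.81
Supplemental (30.1% flat on bonus): 30.1% × $6,700.00 = $2,016.70
Total provincial income tax: $983.81 + $2,016.70 = $3,000.51

$3,000.51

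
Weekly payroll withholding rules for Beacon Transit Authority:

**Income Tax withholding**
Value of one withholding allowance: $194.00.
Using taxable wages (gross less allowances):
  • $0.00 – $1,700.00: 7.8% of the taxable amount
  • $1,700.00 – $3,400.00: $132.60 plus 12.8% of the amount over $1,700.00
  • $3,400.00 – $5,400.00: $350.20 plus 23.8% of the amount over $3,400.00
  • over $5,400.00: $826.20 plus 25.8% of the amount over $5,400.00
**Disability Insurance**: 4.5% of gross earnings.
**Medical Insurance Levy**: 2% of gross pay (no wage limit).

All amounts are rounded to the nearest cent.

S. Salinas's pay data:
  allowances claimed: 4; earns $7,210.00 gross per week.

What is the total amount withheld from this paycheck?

Income Tax: taxable = $7,210.00 − 4×$194.00 = $6,434.00
  $826.20 + 25.8% × ($6,434.00 − $5,400.00) = $826.20 + 25.8% × $1,034.00 = $1,092.97
Disability Insurance: 4.5% × $7,210.00 = $324.45
Medical Insurance Levy: 2% × $7,210.00 = $144.20
Total: $1,092.97 + $324.45 + $144.20 = $1,561.62

$1,561.62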